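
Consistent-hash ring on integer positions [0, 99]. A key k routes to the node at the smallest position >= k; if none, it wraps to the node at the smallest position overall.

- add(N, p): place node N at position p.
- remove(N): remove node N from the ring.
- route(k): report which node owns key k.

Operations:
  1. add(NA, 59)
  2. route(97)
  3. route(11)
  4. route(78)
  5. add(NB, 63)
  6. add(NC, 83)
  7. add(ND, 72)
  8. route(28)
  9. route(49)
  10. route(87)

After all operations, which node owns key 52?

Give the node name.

Answer: NA

Derivation:
Op 1: add NA@59 -> ring=[59:NA]
Op 2: route key 97: none >= 97, wrap to smallest pos 59 -> NA
Op 3: route key 11: smallest pos >= 11 is 59 -> NA
Op 4: route key 78: none >= 78, wrap to smallest pos 59 -> NA
Op 5: add NB@63 -> ring=[59:NA,63:NB]
Op 6: add NC@83 -> ring=[59:NA,63:NB,83:NC]
Op 7: add ND@72 -> ring=[59:NA,63:NB,72:ND,83:NC]
Op 8: route key 28: smallest pos >= 28 is 59 -> NA
Op 9: route key 49: smallest pos >= 49 is 59 -> NA
Op 10: route key 87: none >= 87, wrap to smallest pos 59 -> NA
Final route key 52: smallest pos >= 52 is 59 -> NA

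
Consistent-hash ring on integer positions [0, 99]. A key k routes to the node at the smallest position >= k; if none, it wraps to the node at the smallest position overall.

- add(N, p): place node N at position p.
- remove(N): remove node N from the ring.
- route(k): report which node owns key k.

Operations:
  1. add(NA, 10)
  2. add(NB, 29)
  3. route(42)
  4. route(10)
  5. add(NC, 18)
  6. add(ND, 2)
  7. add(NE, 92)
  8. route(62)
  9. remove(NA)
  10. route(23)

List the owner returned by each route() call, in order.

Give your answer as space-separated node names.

Answer: NA NA NE NB

Derivation:
Op 1: add NA@10 -> ring=[10:NA]
Op 2: add NB@29 -> ring=[10:NA,29:NB]
Op 3: route key 42: none >= 42, wrap to smallest pos 10 -> NA
Op 4: route key 10: smallest pos >= 10 is 10 -> NA
Op 5: add NC@18 -> ring=[10:NA,18:NC,29:NB]
Op 6: add ND@2 -> ring=[2:ND,10:NA,18:NC,29:NB]
Op 7: add NE@92 -> ring=[2:ND,10:NA,18:NC,29:NB,92:NE]
Op 8: route key 62: smallest pos >= 62 is 92 -> NE
Op 9: remove NA -> ring=[2:ND,18:NC,29:NB,92:NE]
Op 10: route key 23: smallest pos >= 23 is 29 -> NB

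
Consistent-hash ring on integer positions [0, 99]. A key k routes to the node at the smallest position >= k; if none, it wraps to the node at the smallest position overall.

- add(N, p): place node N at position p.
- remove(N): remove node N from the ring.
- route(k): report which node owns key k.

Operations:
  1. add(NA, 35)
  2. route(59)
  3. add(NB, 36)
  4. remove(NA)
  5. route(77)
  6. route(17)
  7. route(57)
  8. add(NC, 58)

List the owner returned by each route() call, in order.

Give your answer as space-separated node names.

Answer: NA NB NB NB

Derivation:
Op 1: add NA@35 -> ring=[35:NA]
Op 2: route key 59: none >= 59, wrap to smallest pos 35 -> NA
Op 3: add NB@36 -> ring=[35:NA,36:NB]
Op 4: remove NA -> ring=[36:NB]
Op 5: route key 77: none >= 77, wrap to smallest pos 36 -> NB
Op 6: route key 17: smallest pos >= 17 is 36 -> NB
Op 7: route key 57: none >= 57, wrap to smallest pos 36 -> NB
Op 8: add NC@58 -> ring=[36:NB,58:NC]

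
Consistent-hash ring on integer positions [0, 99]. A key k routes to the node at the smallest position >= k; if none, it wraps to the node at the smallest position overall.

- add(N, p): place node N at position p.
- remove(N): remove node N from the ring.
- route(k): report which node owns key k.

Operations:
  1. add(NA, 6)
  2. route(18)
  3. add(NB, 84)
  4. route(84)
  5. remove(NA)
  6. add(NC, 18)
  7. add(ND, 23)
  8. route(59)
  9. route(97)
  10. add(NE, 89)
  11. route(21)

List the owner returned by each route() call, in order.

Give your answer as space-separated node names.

Op 1: add NA@6 -> ring=[6:NA]
Op 2: route key 18: none >= 18, wrap to smallest pos 6 -> NA
Op 3: add NB@84 -> ring=[6:NA,84:NB]
Op 4: route key 84: smallest pos >= 84 is 84 -> NB
Op 5: remove NA -> ring=[84:NB]
Op 6: add NC@18 -> ring=[18:NC,84:NB]
Op 7: add ND@23 -> ring=[18:NC,23:ND,84:NB]
Op 8: route key 59: smallest pos >= 59 is 84 -> NB
Op 9: route key 97: none >= 97, wrap to smallest pos 18 -> NC
Op 10: add NE@89 -> ring=[18:NC,23:ND,84:NB,89:NE]
Op 11: route key 21: smallest pos >= 21 is 23 -> ND

Answer: NA NB NB NC ND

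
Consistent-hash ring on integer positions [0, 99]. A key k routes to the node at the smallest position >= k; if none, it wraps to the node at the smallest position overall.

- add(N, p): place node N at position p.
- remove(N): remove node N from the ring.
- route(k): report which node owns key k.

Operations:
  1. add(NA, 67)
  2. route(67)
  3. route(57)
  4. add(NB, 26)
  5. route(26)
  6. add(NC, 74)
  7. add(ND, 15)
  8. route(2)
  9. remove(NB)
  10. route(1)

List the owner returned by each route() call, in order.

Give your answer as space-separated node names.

Answer: NA NA NB ND ND

Derivation:
Op 1: add NA@67 -> ring=[67:NA]
Op 2: route key 67: smallest pos >= 67 is 67 -> NA
Op 3: route key 57: smallest pos >= 57 is 67 -> NA
Op 4: add NB@26 -> ring=[26:NB,67:NA]
Op 5: route key 26: smallest pos >= 26 is 26 -> NB
Op 6: add NC@74 -> ring=[26:NB,67:NA,74:NC]
Op 7: add ND@15 -> ring=[15:ND,26:NB,67:NA,74:NC]
Op 8: route key 2: smallest pos >= 2 is 15 -> ND
Op 9: remove NB -> ring=[15:ND,67:NA,74:NC]
Op 10: route key 1: smallest pos >= 1 is 15 -> ND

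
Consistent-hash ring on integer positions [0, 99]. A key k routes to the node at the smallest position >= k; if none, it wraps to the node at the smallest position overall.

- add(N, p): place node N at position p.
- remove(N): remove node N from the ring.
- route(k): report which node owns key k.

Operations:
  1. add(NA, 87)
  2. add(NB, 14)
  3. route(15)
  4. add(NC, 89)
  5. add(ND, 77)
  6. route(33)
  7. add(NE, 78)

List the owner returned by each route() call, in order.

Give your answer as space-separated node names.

Answer: NA ND

Derivation:
Op 1: add NA@87 -> ring=[87:NA]
Op 2: add NB@14 -> ring=[14:NB,87:NA]
Op 3: route key 15: smallest pos >= 15 is 87 -> NA
Op 4: add NC@89 -> ring=[14:NB,87:NA,89:NC]
Op 5: add ND@77 -> ring=[14:NB,77:ND,87:NA,89:NC]
Op 6: route key 33: smallest pos >= 33 is 77 -> ND
Op 7: add NE@78 -> ring=[14:NB,77:ND,78:NE,87:NA,89:NC]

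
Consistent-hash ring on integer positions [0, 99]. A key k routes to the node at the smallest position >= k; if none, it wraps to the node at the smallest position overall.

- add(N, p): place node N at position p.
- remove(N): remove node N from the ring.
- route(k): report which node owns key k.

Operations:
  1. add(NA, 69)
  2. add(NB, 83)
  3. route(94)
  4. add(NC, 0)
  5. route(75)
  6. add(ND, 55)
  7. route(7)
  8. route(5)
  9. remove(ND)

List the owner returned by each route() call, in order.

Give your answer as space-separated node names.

Op 1: add NA@69 -> ring=[69:NA]
Op 2: add NB@83 -> ring=[69:NA,83:NB]
Op 3: route key 94: none >= 94, wrap to smallest pos 69 -> NA
Op 4: add NC@0 -> ring=[0:NC,69:NA,83:NB]
Op 5: route key 75: smallest pos >= 75 is 83 -> NB
Op 6: add ND@55 -> ring=[0:NC,55:ND,69:NA,83:NB]
Op 7: route key 7: smallest pos >= 7 is 55 -> ND
Op 8: route key 5: smallest pos >= 5 is 55 -> ND
Op 9: remove ND -> ring=[0:NC,69:NA,83:NB]

Answer: NA NB ND ND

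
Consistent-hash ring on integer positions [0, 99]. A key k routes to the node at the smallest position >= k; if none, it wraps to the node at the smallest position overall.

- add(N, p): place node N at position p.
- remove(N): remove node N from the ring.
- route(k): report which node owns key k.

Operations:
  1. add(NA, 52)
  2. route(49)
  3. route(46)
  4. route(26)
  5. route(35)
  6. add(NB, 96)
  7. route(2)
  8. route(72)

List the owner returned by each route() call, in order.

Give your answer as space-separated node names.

Answer: NA NA NA NA NA NB

Derivation:
Op 1: add NA@52 -> ring=[52:NA]
Op 2: route key 49: smallest pos >= 49 is 52 -> NA
Op 3: route key 46: smallest pos >= 46 is 52 -> NA
Op 4: route key 26: smallest pos >= 26 is 52 -> NA
Op 5: route key 35: smallest pos >= 35 is 52 -> NA
Op 6: add NB@96 -> ring=[52:NA,96:NB]
Op 7: route key 2: smallest pos >= 2 is 52 -> NA
Op 8: route key 72: smallest pos >= 72 is 96 -> NB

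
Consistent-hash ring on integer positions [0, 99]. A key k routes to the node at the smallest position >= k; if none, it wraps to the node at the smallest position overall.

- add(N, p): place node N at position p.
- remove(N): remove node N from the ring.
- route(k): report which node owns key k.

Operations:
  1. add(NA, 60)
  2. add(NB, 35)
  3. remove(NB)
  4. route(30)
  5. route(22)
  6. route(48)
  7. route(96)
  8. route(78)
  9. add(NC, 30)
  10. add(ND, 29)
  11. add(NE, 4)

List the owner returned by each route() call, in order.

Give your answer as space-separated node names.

Op 1: add NA@60 -> ring=[60:NA]
Op 2: add NB@35 -> ring=[35:NB,60:NA]
Op 3: remove NB -> ring=[60:NA]
Op 4: route key 30: smallest pos >= 30 is 60 -> NA
Op 5: route key 22: smallest pos >= 22 is 60 -> NA
Op 6: route key 48: smallest pos >= 48 is 60 -> NA
Op 7: route key 96: none >= 96, wrap to smallest pos 60 -> NA
Op 8: route key 78: none >= 78, wrap to smallest pos 60 -> NA
Op 9: add NC@30 -> ring=[30:NC,60:NA]
Op 10: add ND@29 -> ring=[29:ND,30:NC,60:NA]
Op 11: add NE@4 -> ring=[4:NE,29:ND,30:NC,60:NA]

Answer: NA NA NA NA NA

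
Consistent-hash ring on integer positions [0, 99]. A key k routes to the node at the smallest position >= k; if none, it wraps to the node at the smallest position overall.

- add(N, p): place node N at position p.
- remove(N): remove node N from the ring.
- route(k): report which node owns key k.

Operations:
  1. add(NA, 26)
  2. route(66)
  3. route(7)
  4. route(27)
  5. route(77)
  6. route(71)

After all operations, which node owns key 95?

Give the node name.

Op 1: add NA@26 -> ring=[26:NA]
Op 2: route key 66: none >= 66, wrap to smallest pos 26 -> NA
Op 3: route key 7: smallest pos >= 7 is 26 -> NA
Op 4: route key 27: none >= 27, wrap to smallest pos 26 -> NA
Op 5: route key 77: none >= 77, wrap to smallest pos 26 -> NA
Op 6: route key 71: none >= 71, wrap to smallest pos 26 -> NA
Final route key 95: none >= 95, wrap to smallest pos 26 -> NA

Answer: NA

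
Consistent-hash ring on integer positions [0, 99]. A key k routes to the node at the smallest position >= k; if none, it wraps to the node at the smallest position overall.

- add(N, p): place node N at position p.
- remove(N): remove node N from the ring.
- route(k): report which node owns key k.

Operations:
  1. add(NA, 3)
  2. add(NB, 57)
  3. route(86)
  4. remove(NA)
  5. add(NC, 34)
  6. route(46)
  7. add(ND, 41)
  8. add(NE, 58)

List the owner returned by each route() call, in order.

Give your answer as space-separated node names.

Op 1: add NA@3 -> ring=[3:NA]
Op 2: add NB@57 -> ring=[3:NA,57:NB]
Op 3: route key 86: none >= 86, wrap to smallest pos 3 -> NA
Op 4: remove NA -> ring=[57:NB]
Op 5: add NC@34 -> ring=[34:NC,57:NB]
Op 6: route key 46: smallest pos >= 46 is 57 -> NB
Op 7: add ND@41 -> ring=[34:NC,41:ND,57:NB]
Op 8: add NE@58 -> ring=[34:NC,41:ND,57:NB,58:NE]

Answer: NA NB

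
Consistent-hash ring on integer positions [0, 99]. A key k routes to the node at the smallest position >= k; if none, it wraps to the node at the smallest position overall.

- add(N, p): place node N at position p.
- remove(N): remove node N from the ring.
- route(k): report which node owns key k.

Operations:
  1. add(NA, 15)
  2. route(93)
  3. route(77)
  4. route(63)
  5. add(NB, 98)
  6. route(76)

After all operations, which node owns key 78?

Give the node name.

Answer: NB

Derivation:
Op 1: add NA@15 -> ring=[15:NA]
Op 2: route key 93: none >= 93, wrap to smallest pos 15 -> NA
Op 3: route key 77: none >= 77, wrap to smallest pos 15 -> NA
Op 4: route key 63: none >= 63, wrap to smallest pos 15 -> NA
Op 5: add NB@98 -> ring=[15:NA,98:NB]
Op 6: route key 76: smallest pos >= 76 is 98 -> NB
Final route key 78: smallest pos >= 78 is 98 -> NB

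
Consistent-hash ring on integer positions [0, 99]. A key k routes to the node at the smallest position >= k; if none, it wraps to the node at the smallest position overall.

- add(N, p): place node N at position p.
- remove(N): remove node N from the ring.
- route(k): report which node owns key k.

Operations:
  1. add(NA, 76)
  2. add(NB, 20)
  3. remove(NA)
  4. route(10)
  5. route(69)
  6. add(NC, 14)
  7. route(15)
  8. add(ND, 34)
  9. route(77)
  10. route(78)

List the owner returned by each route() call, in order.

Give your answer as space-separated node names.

Op 1: add NA@76 -> ring=[76:NA]
Op 2: add NB@20 -> ring=[20:NB,76:NA]
Op 3: remove NA -> ring=[20:NB]
Op 4: route key 10: smallest pos >= 10 is 20 -> NB
Op 5: route key 69: none >= 69, wrap to smallest pos 20 -> NB
Op 6: add NC@14 -> ring=[14:NC,20:NB]
Op 7: route key 15: smallest pos >= 15 is 20 -> NB
Op 8: add ND@34 -> ring=[14:NC,20:NB,34:ND]
Op 9: route key 77: none >= 77, wrap to smallest pos 14 -> NC
Op 10: route key 78: none >= 78, wrap to smallest pos 14 -> NC

Answer: NB NB NB NC NC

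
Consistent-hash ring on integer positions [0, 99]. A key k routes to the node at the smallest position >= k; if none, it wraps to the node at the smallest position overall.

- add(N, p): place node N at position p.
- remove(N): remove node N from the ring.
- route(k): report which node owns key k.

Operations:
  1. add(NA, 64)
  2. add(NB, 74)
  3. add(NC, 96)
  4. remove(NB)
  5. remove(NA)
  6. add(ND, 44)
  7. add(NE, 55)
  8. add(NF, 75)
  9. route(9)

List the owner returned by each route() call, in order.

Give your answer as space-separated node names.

Answer: ND

Derivation:
Op 1: add NA@64 -> ring=[64:NA]
Op 2: add NB@74 -> ring=[64:NA,74:NB]
Op 3: add NC@96 -> ring=[64:NA,74:NB,96:NC]
Op 4: remove NB -> ring=[64:NA,96:NC]
Op 5: remove NA -> ring=[96:NC]
Op 6: add ND@44 -> ring=[44:ND,96:NC]
Op 7: add NE@55 -> ring=[44:ND,55:NE,96:NC]
Op 8: add NF@75 -> ring=[44:ND,55:NE,75:NF,96:NC]
Op 9: route key 9: smallest pos >= 9 is 44 -> ND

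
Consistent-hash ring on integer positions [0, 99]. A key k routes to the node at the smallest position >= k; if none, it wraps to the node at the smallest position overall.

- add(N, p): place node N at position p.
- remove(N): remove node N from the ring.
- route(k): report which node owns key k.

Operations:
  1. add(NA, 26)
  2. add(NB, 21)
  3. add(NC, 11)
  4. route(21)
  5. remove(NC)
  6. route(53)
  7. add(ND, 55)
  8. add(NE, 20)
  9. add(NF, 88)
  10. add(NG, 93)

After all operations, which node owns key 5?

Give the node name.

Op 1: add NA@26 -> ring=[26:NA]
Op 2: add NB@21 -> ring=[21:NB,26:NA]
Op 3: add NC@11 -> ring=[11:NC,21:NB,26:NA]
Op 4: route key 21: smallest pos >= 21 is 21 -> NB
Op 5: remove NC -> ring=[21:NB,26:NA]
Op 6: route key 53: none >= 53, wrap to smallest pos 21 -> NB
Op 7: add ND@55 -> ring=[21:NB,26:NA,55:ND]
Op 8: add NE@20 -> ring=[20:NE,21:NB,26:NA,55:ND]
Op 9: add NF@88 -> ring=[20:NE,21:NB,26:NA,55:ND,88:NF]
Op 10: add NG@93 -> ring=[20:NE,21:NB,26:NA,55:ND,88:NF,93:NG]
Final route key 5: smallest pos >= 5 is 20 -> NE

Answer: NE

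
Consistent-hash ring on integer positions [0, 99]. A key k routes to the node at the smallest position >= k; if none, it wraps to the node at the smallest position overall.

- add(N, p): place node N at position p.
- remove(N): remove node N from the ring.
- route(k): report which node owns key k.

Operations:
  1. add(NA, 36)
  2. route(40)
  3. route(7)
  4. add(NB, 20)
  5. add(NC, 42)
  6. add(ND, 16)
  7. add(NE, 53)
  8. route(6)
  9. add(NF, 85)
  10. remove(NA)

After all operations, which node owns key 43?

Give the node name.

Answer: NE

Derivation:
Op 1: add NA@36 -> ring=[36:NA]
Op 2: route key 40: none >= 40, wrap to smallest pos 36 -> NA
Op 3: route key 7: smallest pos >= 7 is 36 -> NA
Op 4: add NB@20 -> ring=[20:NB,36:NA]
Op 5: add NC@42 -> ring=[20:NB,36:NA,42:NC]
Op 6: add ND@16 -> ring=[16:ND,20:NB,36:NA,42:NC]
Op 7: add NE@53 -> ring=[16:ND,20:NB,36:NA,42:NC,53:NE]
Op 8: route key 6: smallest pos >= 6 is 16 -> ND
Op 9: add NF@85 -> ring=[16:ND,20:NB,36:NA,42:NC,53:NE,85:NF]
Op 10: remove NA -> ring=[16:ND,20:NB,42:NC,53:NE,85:NF]
Final route key 43: smallest pos >= 43 is 53 -> NE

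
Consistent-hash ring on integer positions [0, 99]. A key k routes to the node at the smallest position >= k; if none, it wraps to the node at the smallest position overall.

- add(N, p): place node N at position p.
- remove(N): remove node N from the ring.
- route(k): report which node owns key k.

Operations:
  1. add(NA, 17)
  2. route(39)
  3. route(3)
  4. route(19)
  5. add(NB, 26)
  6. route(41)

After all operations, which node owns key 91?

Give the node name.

Op 1: add NA@17 -> ring=[17:NA]
Op 2: route key 39: none >= 39, wrap to smallest pos 17 -> NA
Op 3: route key 3: smallest pos >= 3 is 17 -> NA
Op 4: route key 19: none >= 19, wrap to smallest pos 17 -> NA
Op 5: add NB@26 -> ring=[17:NA,26:NB]
Op 6: route key 41: none >= 41, wrap to smallest pos 17 -> NA
Final route key 91: none >= 91, wrap to smallest pos 17 -> NA

Answer: NA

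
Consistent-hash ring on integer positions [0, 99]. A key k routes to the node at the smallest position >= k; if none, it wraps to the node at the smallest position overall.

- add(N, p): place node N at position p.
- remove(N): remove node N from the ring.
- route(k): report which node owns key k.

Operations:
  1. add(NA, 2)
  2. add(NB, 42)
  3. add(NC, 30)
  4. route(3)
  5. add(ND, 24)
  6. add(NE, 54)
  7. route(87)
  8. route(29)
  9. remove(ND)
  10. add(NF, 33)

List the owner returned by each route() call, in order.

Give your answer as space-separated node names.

Answer: NC NA NC

Derivation:
Op 1: add NA@2 -> ring=[2:NA]
Op 2: add NB@42 -> ring=[2:NA,42:NB]
Op 3: add NC@30 -> ring=[2:NA,30:NC,42:NB]
Op 4: route key 3: smallest pos >= 3 is 30 -> NC
Op 5: add ND@24 -> ring=[2:NA,24:ND,30:NC,42:NB]
Op 6: add NE@54 -> ring=[2:NA,24:ND,30:NC,42:NB,54:NE]
Op 7: route key 87: none >= 87, wrap to smallest pos 2 -> NA
Op 8: route key 29: smallest pos >= 29 is 30 -> NC
Op 9: remove ND -> ring=[2:NA,30:NC,42:NB,54:NE]
Op 10: add NF@33 -> ring=[2:NA,30:NC,33:NF,42:NB,54:NE]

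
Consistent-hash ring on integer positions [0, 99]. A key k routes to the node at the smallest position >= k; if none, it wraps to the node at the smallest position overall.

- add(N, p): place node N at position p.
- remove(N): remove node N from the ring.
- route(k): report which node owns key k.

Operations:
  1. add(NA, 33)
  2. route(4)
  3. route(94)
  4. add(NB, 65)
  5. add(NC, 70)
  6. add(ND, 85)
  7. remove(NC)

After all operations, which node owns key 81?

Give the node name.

Answer: ND

Derivation:
Op 1: add NA@33 -> ring=[33:NA]
Op 2: route key 4: smallest pos >= 4 is 33 -> NA
Op 3: route key 94: none >= 94, wrap to smallest pos 33 -> NA
Op 4: add NB@65 -> ring=[33:NA,65:NB]
Op 5: add NC@70 -> ring=[33:NA,65:NB,70:NC]
Op 6: add ND@85 -> ring=[33:NA,65:NB,70:NC,85:ND]
Op 7: remove NC -> ring=[33:NA,65:NB,85:ND]
Final route key 81: smallest pos >= 81 is 85 -> ND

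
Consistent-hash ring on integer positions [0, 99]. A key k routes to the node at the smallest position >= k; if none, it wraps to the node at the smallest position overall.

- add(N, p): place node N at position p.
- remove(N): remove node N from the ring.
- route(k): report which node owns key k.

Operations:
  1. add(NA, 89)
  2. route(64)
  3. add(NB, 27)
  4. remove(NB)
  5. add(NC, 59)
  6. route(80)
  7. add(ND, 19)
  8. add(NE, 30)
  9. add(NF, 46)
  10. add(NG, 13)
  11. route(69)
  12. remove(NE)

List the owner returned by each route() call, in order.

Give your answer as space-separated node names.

Answer: NA NA NA

Derivation:
Op 1: add NA@89 -> ring=[89:NA]
Op 2: route key 64: smallest pos >= 64 is 89 -> NA
Op 3: add NB@27 -> ring=[27:NB,89:NA]
Op 4: remove NB -> ring=[89:NA]
Op 5: add NC@59 -> ring=[59:NC,89:NA]
Op 6: route key 80: smallest pos >= 80 is 89 -> NA
Op 7: add ND@19 -> ring=[19:ND,59:NC,89:NA]
Op 8: add NE@30 -> ring=[19:ND,30:NE,59:NC,89:NA]
Op 9: add NF@46 -> ring=[19:ND,30:NE,46:NF,59:NC,89:NA]
Op 10: add NG@13 -> ring=[13:NG,19:ND,30:NE,46:NF,59:NC,89:NA]
Op 11: route key 69: smallest pos >= 69 is 89 -> NA
Op 12: remove NE -> ring=[13:NG,19:ND,46:NF,59:NC,89:NA]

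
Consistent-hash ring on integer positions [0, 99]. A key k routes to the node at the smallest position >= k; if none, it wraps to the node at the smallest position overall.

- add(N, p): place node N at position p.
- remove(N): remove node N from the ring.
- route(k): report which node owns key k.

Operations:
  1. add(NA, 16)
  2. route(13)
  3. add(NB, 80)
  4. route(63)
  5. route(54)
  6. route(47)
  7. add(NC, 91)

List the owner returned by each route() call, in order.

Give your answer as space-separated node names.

Answer: NA NB NB NB

Derivation:
Op 1: add NA@16 -> ring=[16:NA]
Op 2: route key 13: smallest pos >= 13 is 16 -> NA
Op 3: add NB@80 -> ring=[16:NA,80:NB]
Op 4: route key 63: smallest pos >= 63 is 80 -> NB
Op 5: route key 54: smallest pos >= 54 is 80 -> NB
Op 6: route key 47: smallest pos >= 47 is 80 -> NB
Op 7: add NC@91 -> ring=[16:NA,80:NB,91:NC]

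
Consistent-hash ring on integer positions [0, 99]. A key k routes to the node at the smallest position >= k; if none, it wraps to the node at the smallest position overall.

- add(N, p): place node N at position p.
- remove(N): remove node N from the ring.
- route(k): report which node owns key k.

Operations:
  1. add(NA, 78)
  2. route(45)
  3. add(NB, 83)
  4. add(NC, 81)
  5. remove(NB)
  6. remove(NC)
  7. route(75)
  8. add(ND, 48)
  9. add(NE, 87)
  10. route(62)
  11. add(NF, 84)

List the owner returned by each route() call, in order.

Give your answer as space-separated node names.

Answer: NA NA NA

Derivation:
Op 1: add NA@78 -> ring=[78:NA]
Op 2: route key 45: smallest pos >= 45 is 78 -> NA
Op 3: add NB@83 -> ring=[78:NA,83:NB]
Op 4: add NC@81 -> ring=[78:NA,81:NC,83:NB]
Op 5: remove NB -> ring=[78:NA,81:NC]
Op 6: remove NC -> ring=[78:NA]
Op 7: route key 75: smallest pos >= 75 is 78 -> NA
Op 8: add ND@48 -> ring=[48:ND,78:NA]
Op 9: add NE@87 -> ring=[48:ND,78:NA,87:NE]
Op 10: route key 62: smallest pos >= 62 is 78 -> NA
Op 11: add NF@84 -> ring=[48:ND,78:NA,84:NF,87:NE]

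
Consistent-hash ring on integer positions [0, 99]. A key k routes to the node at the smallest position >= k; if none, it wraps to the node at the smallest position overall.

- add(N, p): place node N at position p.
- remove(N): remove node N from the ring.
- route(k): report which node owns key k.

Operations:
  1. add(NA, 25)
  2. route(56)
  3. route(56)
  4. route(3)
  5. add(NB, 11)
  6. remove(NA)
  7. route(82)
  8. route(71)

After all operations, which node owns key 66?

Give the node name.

Op 1: add NA@25 -> ring=[25:NA]
Op 2: route key 56: none >= 56, wrap to smallest pos 25 -> NA
Op 3: route key 56: none >= 56, wrap to smallest pos 25 -> NA
Op 4: route key 3: smallest pos >= 3 is 25 -> NA
Op 5: add NB@11 -> ring=[11:NB,25:NA]
Op 6: remove NA -> ring=[11:NB]
Op 7: route key 82: none >= 82, wrap to smallest pos 11 -> NB
Op 8: route key 71: none >= 71, wrap to smallest pos 11 -> NB
Final route key 66: none >= 66, wrap to smallest pos 11 -> NB

Answer: NB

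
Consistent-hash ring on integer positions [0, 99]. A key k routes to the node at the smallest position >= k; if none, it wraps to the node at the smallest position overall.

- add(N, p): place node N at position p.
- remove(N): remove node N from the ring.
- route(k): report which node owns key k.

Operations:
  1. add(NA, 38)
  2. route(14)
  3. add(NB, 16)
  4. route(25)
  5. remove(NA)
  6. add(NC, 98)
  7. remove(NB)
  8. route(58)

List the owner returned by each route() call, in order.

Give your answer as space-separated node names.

Answer: NA NA NC

Derivation:
Op 1: add NA@38 -> ring=[38:NA]
Op 2: route key 14: smallest pos >= 14 is 38 -> NA
Op 3: add NB@16 -> ring=[16:NB,38:NA]
Op 4: route key 25: smallest pos >= 25 is 38 -> NA
Op 5: remove NA -> ring=[16:NB]
Op 6: add NC@98 -> ring=[16:NB,98:NC]
Op 7: remove NB -> ring=[98:NC]
Op 8: route key 58: smallest pos >= 58 is 98 -> NC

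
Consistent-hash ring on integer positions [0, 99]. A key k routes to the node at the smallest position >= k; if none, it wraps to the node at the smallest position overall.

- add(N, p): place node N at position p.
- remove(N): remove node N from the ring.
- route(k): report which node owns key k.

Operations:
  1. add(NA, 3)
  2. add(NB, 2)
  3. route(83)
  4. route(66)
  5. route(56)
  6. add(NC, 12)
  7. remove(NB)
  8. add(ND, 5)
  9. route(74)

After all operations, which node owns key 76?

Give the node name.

Op 1: add NA@3 -> ring=[3:NA]
Op 2: add NB@2 -> ring=[2:NB,3:NA]
Op 3: route key 83: none >= 83, wrap to smallest pos 2 -> NB
Op 4: route key 66: none >= 66, wrap to smallest pos 2 -> NB
Op 5: route key 56: none >= 56, wrap to smallest pos 2 -> NB
Op 6: add NC@12 -> ring=[2:NB,3:NA,12:NC]
Op 7: remove NB -> ring=[3:NA,12:NC]
Op 8: add ND@5 -> ring=[3:NA,5:ND,12:NC]
Op 9: route key 74: none >= 74, wrap to smallest pos 3 -> NA
Final route key 76: none >= 76, wrap to smallest pos 3 -> NA

Answer: NA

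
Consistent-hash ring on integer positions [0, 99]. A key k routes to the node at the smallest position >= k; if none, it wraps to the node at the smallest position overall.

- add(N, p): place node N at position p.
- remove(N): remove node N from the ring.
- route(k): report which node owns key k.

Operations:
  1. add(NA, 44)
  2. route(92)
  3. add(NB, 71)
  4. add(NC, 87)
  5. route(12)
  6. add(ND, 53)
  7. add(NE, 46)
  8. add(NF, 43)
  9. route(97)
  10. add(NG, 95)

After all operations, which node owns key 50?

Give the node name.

Op 1: add NA@44 -> ring=[44:NA]
Op 2: route key 92: none >= 92, wrap to smallest pos 44 -> NA
Op 3: add NB@71 -> ring=[44:NA,71:NB]
Op 4: add NC@87 -> ring=[44:NA,71:NB,87:NC]
Op 5: route key 12: smallest pos >= 12 is 44 -> NA
Op 6: add ND@53 -> ring=[44:NA,53:ND,71:NB,87:NC]
Op 7: add NE@46 -> ring=[44:NA,46:NE,53:ND,71:NB,87:NC]
Op 8: add NF@43 -> ring=[43:NF,44:NA,46:NE,53:ND,71:NB,87:NC]
Op 9: route key 97: none >= 97, wrap to smallest pos 43 -> NF
Op 10: add NG@95 -> ring=[43:NF,44:NA,46:NE,53:ND,71:NB,87:NC,95:NG]
Final route key 50: smallest pos >= 50 is 53 -> ND

Answer: ND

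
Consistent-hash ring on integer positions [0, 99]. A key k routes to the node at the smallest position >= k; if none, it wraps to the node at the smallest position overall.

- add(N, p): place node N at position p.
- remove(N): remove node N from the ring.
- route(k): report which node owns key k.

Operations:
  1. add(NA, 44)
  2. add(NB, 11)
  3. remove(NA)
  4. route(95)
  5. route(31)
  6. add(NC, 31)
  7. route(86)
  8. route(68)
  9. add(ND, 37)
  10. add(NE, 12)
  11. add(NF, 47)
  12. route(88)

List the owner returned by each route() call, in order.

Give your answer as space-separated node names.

Op 1: add NA@44 -> ring=[44:NA]
Op 2: add NB@11 -> ring=[11:NB,44:NA]
Op 3: remove NA -> ring=[11:NB]
Op 4: route key 95: none >= 95, wrap to smallest pos 11 -> NB
Op 5: route key 31: none >= 31, wrap to smallest pos 11 -> NB
Op 6: add NC@31 -> ring=[11:NB,31:NC]
Op 7: route key 86: none >= 86, wrap to smallest pos 11 -> NB
Op 8: route key 68: none >= 68, wrap to smallest pos 11 -> NB
Op 9: add ND@37 -> ring=[11:NB,31:NC,37:ND]
Op 10: add NE@12 -> ring=[11:NB,12:NE,31:NC,37:ND]
Op 11: add NF@47 -> ring=[11:NB,12:NE,31:NC,37:ND,47:NF]
Op 12: route key 88: none >= 88, wrap to smallest pos 11 -> NB

Answer: NB NB NB NB NB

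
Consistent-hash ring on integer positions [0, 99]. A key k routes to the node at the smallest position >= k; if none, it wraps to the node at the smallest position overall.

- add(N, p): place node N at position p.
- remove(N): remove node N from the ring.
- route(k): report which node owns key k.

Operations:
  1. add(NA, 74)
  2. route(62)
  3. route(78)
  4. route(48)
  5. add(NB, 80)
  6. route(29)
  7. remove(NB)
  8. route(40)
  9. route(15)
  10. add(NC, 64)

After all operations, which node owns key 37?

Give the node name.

Op 1: add NA@74 -> ring=[74:NA]
Op 2: route key 62: smallest pos >= 62 is 74 -> NA
Op 3: route key 78: none >= 78, wrap to smallest pos 74 -> NA
Op 4: route key 48: smallest pos >= 48 is 74 -> NA
Op 5: add NB@80 -> ring=[74:NA,80:NB]
Op 6: route key 29: smallest pos >= 29 is 74 -> NA
Op 7: remove NB -> ring=[74:NA]
Op 8: route key 40: smallest pos >= 40 is 74 -> NA
Op 9: route key 15: smallest pos >= 15 is 74 -> NA
Op 10: add NC@64 -> ring=[64:NC,74:NA]
Final route key 37: smallest pos >= 37 is 64 -> NC

Answer: NC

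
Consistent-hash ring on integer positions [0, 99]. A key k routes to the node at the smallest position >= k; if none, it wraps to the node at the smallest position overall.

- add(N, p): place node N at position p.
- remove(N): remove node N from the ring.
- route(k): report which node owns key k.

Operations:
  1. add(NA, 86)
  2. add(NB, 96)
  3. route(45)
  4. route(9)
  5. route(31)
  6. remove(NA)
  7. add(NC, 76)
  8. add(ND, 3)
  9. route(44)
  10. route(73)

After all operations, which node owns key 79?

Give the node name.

Answer: NB

Derivation:
Op 1: add NA@86 -> ring=[86:NA]
Op 2: add NB@96 -> ring=[86:NA,96:NB]
Op 3: route key 45: smallest pos >= 45 is 86 -> NA
Op 4: route key 9: smallest pos >= 9 is 86 -> NA
Op 5: route key 31: smallest pos >= 31 is 86 -> NA
Op 6: remove NA -> ring=[96:NB]
Op 7: add NC@76 -> ring=[76:NC,96:NB]
Op 8: add ND@3 -> ring=[3:ND,76:NC,96:NB]
Op 9: route key 44: smallest pos >= 44 is 76 -> NC
Op 10: route key 73: smallest pos >= 73 is 76 -> NC
Final route key 79: smallest pos >= 79 is 96 -> NB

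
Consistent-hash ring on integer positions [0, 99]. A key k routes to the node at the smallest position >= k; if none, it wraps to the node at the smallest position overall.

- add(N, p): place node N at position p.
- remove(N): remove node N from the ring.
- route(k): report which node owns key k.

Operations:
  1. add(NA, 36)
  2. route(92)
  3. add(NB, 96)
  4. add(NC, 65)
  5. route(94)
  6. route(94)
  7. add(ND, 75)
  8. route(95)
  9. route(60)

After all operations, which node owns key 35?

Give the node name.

Answer: NA

Derivation:
Op 1: add NA@36 -> ring=[36:NA]
Op 2: route key 92: none >= 92, wrap to smallest pos 36 -> NA
Op 3: add NB@96 -> ring=[36:NA,96:NB]
Op 4: add NC@65 -> ring=[36:NA,65:NC,96:NB]
Op 5: route key 94: smallest pos >= 94 is 96 -> NB
Op 6: route key 94: smallest pos >= 94 is 96 -> NB
Op 7: add ND@75 -> ring=[36:NA,65:NC,75:ND,96:NB]
Op 8: route key 95: smallest pos >= 95 is 96 -> NB
Op 9: route key 60: smallest pos >= 60 is 65 -> NC
Final route key 35: smallest pos >= 35 is 36 -> NA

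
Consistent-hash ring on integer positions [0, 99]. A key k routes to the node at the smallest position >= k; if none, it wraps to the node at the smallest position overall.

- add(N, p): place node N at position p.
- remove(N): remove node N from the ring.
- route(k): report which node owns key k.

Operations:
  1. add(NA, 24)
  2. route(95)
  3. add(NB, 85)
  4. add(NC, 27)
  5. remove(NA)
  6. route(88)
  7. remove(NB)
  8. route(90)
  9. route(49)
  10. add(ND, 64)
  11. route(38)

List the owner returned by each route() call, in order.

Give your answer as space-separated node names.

Answer: NA NC NC NC ND

Derivation:
Op 1: add NA@24 -> ring=[24:NA]
Op 2: route key 95: none >= 95, wrap to smallest pos 24 -> NA
Op 3: add NB@85 -> ring=[24:NA,85:NB]
Op 4: add NC@27 -> ring=[24:NA,27:NC,85:NB]
Op 5: remove NA -> ring=[27:NC,85:NB]
Op 6: route key 88: none >= 88, wrap to smallest pos 27 -> NC
Op 7: remove NB -> ring=[27:NC]
Op 8: route key 90: none >= 90, wrap to smallest pos 27 -> NC
Op 9: route key 49: none >= 49, wrap to smallest pos 27 -> NC
Op 10: add ND@64 -> ring=[27:NC,64:ND]
Op 11: route key 38: smallest pos >= 38 is 64 -> ND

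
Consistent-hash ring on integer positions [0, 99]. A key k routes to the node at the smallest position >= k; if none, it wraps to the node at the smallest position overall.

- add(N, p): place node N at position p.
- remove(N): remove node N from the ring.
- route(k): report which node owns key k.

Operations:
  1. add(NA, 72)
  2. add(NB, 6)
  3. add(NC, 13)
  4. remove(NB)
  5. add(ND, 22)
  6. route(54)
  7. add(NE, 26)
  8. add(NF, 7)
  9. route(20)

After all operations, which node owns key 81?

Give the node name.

Answer: NF

Derivation:
Op 1: add NA@72 -> ring=[72:NA]
Op 2: add NB@6 -> ring=[6:NB,72:NA]
Op 3: add NC@13 -> ring=[6:NB,13:NC,72:NA]
Op 4: remove NB -> ring=[13:NC,72:NA]
Op 5: add ND@22 -> ring=[13:NC,22:ND,72:NA]
Op 6: route key 54: smallest pos >= 54 is 72 -> NA
Op 7: add NE@26 -> ring=[13:NC,22:ND,26:NE,72:NA]
Op 8: add NF@7 -> ring=[7:NF,13:NC,22:ND,26:NE,72:NA]
Op 9: route key 20: smallest pos >= 20 is 22 -> ND
Final route key 81: none >= 81, wrap to smallest pos 7 -> NF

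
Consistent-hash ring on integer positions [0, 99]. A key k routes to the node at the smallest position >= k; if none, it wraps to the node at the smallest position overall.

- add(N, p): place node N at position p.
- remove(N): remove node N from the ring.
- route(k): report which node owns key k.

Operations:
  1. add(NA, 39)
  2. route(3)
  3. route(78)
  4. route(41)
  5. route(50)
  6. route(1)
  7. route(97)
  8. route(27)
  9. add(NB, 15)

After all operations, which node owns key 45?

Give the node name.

Op 1: add NA@39 -> ring=[39:NA]
Op 2: route key 3: smallest pos >= 3 is 39 -> NA
Op 3: route key 78: none >= 78, wrap to smallest pos 39 -> NA
Op 4: route key 41: none >= 41, wrap to smallest pos 39 -> NA
Op 5: route key 50: none >= 50, wrap to smallest pos 39 -> NA
Op 6: route key 1: smallest pos >= 1 is 39 -> NA
Op 7: route key 97: none >= 97, wrap to smallest pos 39 -> NA
Op 8: route key 27: smallest pos >= 27 is 39 -> NA
Op 9: add NB@15 -> ring=[15:NB,39:NA]
Final route key 45: none >= 45, wrap to smallest pos 15 -> NB

Answer: NB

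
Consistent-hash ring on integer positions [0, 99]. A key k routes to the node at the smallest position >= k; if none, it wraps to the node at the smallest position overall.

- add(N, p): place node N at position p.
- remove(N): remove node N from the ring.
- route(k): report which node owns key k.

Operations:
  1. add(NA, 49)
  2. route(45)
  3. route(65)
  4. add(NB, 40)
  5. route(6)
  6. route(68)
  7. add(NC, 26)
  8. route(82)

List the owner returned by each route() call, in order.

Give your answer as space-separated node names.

Op 1: add NA@49 -> ring=[49:NA]
Op 2: route key 45: smallest pos >= 45 is 49 -> NA
Op 3: route key 65: none >= 65, wrap to smallest pos 49 -> NA
Op 4: add NB@40 -> ring=[40:NB,49:NA]
Op 5: route key 6: smallest pos >= 6 is 40 -> NB
Op 6: route key 68: none >= 68, wrap to smallest pos 40 -> NB
Op 7: add NC@26 -> ring=[26:NC,40:NB,49:NA]
Op 8: route key 82: none >= 82, wrap to smallest pos 26 -> NC

Answer: NA NA NB NB NC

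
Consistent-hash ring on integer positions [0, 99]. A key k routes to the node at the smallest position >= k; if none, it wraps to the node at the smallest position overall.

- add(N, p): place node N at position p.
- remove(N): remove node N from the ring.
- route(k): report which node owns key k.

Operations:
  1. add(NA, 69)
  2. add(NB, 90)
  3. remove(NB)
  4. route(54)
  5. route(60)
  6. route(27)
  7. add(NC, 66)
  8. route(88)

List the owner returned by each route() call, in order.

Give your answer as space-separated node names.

Op 1: add NA@69 -> ring=[69:NA]
Op 2: add NB@90 -> ring=[69:NA,90:NB]
Op 3: remove NB -> ring=[69:NA]
Op 4: route key 54: smallest pos >= 54 is 69 -> NA
Op 5: route key 60: smallest pos >= 60 is 69 -> NA
Op 6: route key 27: smallest pos >= 27 is 69 -> NA
Op 7: add NC@66 -> ring=[66:NC,69:NA]
Op 8: route key 88: none >= 88, wrap to smallest pos 66 -> NC

Answer: NA NA NA NC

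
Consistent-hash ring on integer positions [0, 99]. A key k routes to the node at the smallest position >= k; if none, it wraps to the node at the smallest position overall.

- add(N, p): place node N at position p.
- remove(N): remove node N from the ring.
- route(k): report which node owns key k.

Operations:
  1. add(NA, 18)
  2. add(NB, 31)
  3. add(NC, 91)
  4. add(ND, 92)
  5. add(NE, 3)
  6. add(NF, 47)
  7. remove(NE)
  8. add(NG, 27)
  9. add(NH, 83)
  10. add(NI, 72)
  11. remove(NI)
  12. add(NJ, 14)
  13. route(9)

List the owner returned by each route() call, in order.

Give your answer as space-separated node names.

Op 1: add NA@18 -> ring=[18:NA]
Op 2: add NB@31 -> ring=[18:NA,31:NB]
Op 3: add NC@91 -> ring=[18:NA,31:NB,91:NC]
Op 4: add ND@92 -> ring=[18:NA,31:NB,91:NC,92:ND]
Op 5: add NE@3 -> ring=[3:NE,18:NA,31:NB,91:NC,92:ND]
Op 6: add NF@47 -> ring=[3:NE,18:NA,31:NB,47:NF,91:NC,92:ND]
Op 7: remove NE -> ring=[18:NA,31:NB,47:NF,91:NC,92:ND]
Op 8: add NG@27 -> ring=[18:NA,27:NG,31:NB,47:NF,91:NC,92:ND]
Op 9: add NH@83 -> ring=[18:NA,27:NG,31:NB,47:NF,83:NH,91:NC,92:ND]
Op 10: add NI@72 -> ring=[18:NA,27:NG,31:NB,47:NF,72:NI,83:NH,91:NC,92:ND]
Op 11: remove NI -> ring=[18:NA,27:NG,31:NB,47:NF,83:NH,91:NC,92:ND]
Op 12: add NJ@14 -> ring=[14:NJ,18:NA,27:NG,31:NB,47:NF,83:NH,91:NC,92:ND]
Op 13: route key 9: smallest pos >= 9 is 14 -> NJ

Answer: NJ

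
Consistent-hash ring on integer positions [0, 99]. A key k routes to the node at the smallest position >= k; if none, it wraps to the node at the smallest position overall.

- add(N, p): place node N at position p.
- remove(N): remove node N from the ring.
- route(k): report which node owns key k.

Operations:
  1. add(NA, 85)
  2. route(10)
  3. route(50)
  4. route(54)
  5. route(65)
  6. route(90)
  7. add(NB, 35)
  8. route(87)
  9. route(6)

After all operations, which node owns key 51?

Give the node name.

Op 1: add NA@85 -> ring=[85:NA]
Op 2: route key 10: smallest pos >= 10 is 85 -> NA
Op 3: route key 50: smallest pos >= 50 is 85 -> NA
Op 4: route key 54: smallest pos >= 54 is 85 -> NA
Op 5: route key 65: smallest pos >= 65 is 85 -> NA
Op 6: route key 90: none >= 90, wrap to smallest pos 85 -> NA
Op 7: add NB@35 -> ring=[35:NB,85:NA]
Op 8: route key 87: none >= 87, wrap to smallest pos 35 -> NB
Op 9: route key 6: smallest pos >= 6 is 35 -> NB
Final route key 51: smallest pos >= 51 is 85 -> NA

Answer: NA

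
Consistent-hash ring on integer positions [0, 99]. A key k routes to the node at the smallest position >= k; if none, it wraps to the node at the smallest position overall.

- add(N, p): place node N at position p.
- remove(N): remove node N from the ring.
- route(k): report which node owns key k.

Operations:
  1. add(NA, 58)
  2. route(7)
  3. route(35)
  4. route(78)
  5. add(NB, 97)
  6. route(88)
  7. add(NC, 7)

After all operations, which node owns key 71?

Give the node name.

Op 1: add NA@58 -> ring=[58:NA]
Op 2: route key 7: smallest pos >= 7 is 58 -> NA
Op 3: route key 35: smallest pos >= 35 is 58 -> NA
Op 4: route key 78: none >= 78, wrap to smallest pos 58 -> NA
Op 5: add NB@97 -> ring=[58:NA,97:NB]
Op 6: route key 88: smallest pos >= 88 is 97 -> NB
Op 7: add NC@7 -> ring=[7:NC,58:NA,97:NB]
Final route key 71: smallest pos >= 71 is 97 -> NB

Answer: NB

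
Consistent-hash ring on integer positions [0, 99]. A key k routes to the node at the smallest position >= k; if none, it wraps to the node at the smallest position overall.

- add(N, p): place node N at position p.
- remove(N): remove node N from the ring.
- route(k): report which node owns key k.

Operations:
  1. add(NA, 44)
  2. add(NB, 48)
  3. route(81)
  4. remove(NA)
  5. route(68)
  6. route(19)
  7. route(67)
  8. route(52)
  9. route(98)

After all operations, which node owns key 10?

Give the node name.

Op 1: add NA@44 -> ring=[44:NA]
Op 2: add NB@48 -> ring=[44:NA,48:NB]
Op 3: route key 81: none >= 81, wrap to smallest pos 44 -> NA
Op 4: remove NA -> ring=[48:NB]
Op 5: route key 68: none >= 68, wrap to smallest pos 48 -> NB
Op 6: route key 19: smallest pos >= 19 is 48 -> NB
Op 7: route key 67: none >= 67, wrap to smallest pos 48 -> NB
Op 8: route key 52: none >= 52, wrap to smallest pos 48 -> NB
Op 9: route key 98: none >= 98, wrap to smallest pos 48 -> NB
Final route key 10: smallest pos >= 10 is 48 -> NB

Answer: NB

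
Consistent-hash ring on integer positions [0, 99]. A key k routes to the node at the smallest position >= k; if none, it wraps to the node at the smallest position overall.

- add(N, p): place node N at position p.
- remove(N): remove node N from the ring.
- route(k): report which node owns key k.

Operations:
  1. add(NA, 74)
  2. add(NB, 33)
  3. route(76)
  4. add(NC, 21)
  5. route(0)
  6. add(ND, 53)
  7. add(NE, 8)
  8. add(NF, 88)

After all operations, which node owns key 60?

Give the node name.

Op 1: add NA@74 -> ring=[74:NA]
Op 2: add NB@33 -> ring=[33:NB,74:NA]
Op 3: route key 76: none >= 76, wrap to smallest pos 33 -> NB
Op 4: add NC@21 -> ring=[21:NC,33:NB,74:NA]
Op 5: route key 0: smallest pos >= 0 is 21 -> NC
Op 6: add ND@53 -> ring=[21:NC,33:NB,53:ND,74:NA]
Op 7: add NE@8 -> ring=[8:NE,21:NC,33:NB,53:ND,74:NA]
Op 8: add NF@88 -> ring=[8:NE,21:NC,33:NB,53:ND,74:NA,88:NF]
Final route key 60: smallest pos >= 60 is 74 -> NA

Answer: NA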